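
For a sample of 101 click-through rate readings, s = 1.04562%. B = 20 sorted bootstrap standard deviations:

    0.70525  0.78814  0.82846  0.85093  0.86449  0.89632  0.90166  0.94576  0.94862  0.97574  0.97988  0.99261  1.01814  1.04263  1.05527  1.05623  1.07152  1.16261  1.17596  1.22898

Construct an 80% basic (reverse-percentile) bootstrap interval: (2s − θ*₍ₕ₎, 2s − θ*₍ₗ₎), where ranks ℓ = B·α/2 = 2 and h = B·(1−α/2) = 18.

(0.92863, 1.30310)

Percentile endpoints at ranks 2 and 18: θ*₍2₎ = 0.78814, θ*₍18₎ = 1.16261.
Basic interval reflects these around s:
  lower = 2 × 1.04562 − 1.16261 = 0.92863
  upper = 2 × 1.04562 − 0.78814 = 1.30310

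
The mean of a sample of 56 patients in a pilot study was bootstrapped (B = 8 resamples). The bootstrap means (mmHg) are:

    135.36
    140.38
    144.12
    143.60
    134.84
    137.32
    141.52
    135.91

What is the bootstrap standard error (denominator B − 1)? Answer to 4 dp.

SE* = 3.7496

Bootstrap SE is the standard deviation of the 8 replicate means.
Mean of replicates: (135.36 + 140.38 + 144.12 + 143.60 + 134.84 + 137.32 + 141.52 + 135.91) / 8 = 1113.05000 / 8 = 139.13125
Sum of squared deviations: (−3.77125)² + (+1.24875)² + (+4.98875)² + (+4.46875)² + (−4.29125)² + (−1.81125)² + (+2.38875)² + (−3.22125)² = 98.41709
Variance = 98.41709 / 7 = 14.05958
SE* = √14.05958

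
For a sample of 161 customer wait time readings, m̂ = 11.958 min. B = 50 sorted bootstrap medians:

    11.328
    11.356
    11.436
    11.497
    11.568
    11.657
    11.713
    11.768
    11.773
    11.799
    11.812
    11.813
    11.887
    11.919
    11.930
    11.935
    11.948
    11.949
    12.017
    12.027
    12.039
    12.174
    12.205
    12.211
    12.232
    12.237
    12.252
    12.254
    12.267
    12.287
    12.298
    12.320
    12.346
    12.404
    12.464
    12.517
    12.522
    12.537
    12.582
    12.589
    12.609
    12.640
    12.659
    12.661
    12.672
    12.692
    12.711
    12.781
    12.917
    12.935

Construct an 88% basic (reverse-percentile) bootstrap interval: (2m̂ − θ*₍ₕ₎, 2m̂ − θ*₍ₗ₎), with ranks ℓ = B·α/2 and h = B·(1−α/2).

(11.205, 12.480)

Percentile endpoints at ranks 3 and 47: θ*₍3₎ = 11.436, θ*₍47₎ = 12.711.
Basic interval reflects these around m̂:
  lower = 2 × 11.958 − 12.711 = 11.205
  upper = 2 × 11.958 − 11.436 = 12.480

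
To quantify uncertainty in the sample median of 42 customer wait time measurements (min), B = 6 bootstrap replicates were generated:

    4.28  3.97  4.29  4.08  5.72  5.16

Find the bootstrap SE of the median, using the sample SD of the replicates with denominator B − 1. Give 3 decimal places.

Bootstrap SE is the standard deviation of the 6 replicate medians.
Mean of replicates: (4.28 + 3.97 + 4.29 + 4.08 + 5.72 + 5.16) / 6 = 27.5000 / 6 = 4.5833
Sum of squared deviations: (−0.3033)² + (−0.6133)² + (−0.2933)² + (−0.5033)² + (+1.1367)² + (+0.5767)² = 2.4321
Variance = 2.4321 / 5 = 0.4864
SE* = √0.4864

SE* = 0.697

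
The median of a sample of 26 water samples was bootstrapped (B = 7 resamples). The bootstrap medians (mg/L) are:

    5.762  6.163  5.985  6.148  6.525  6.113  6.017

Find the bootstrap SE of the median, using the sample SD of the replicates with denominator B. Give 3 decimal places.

Bootstrap SE is the standard deviation of the 7 replicate medians.
Mean of replicates: (5.762 + 6.163 + 5.985 + 6.148 + 6.525 + 6.113 + 6.017) / 7 = 42.7130 / 7 = 6.1019
Sum of squared deviations: (−0.3399)² + (+0.0611)² + (−0.1169)² + (+0.0461)² + (+0.4231)² + (+0.0111)² + (−0.0849)² = 0.3214
Variance = 0.3214 / 7 = 0.0459
SE* = √0.0459

SE* = 0.214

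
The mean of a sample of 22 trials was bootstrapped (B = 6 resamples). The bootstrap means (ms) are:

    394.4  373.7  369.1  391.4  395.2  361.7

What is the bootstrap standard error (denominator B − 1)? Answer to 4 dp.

SE* = 14.5376

Bootstrap SE is the standard deviation of the 6 replicate means.
Mean of replicates: (394.4 + 373.7 + 369.1 + 391.4 + 395.2 + 361.7) / 6 = 2285.50000 / 6 = 380.91667
Sum of squared deviations: (+13.48333)² + (−7.21667)² + (−11.81667)² + (+10.48333)² + (+14.28333)² + (−19.21667)² = 1056.70833
Variance = 1056.70833 / 5 = 211.34167
SE* = √211.34167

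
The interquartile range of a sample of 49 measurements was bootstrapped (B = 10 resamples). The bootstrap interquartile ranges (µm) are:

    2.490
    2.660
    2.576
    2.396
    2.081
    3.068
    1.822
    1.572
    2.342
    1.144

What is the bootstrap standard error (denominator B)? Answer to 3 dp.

Bootstrap SE is the standard deviation of the 10 replicate interquartile ranges.
Mean of replicates: (2.490 + 2.660 + 2.576 + 2.396 + 2.081 + 3.068 + 1.822 + 1.572 + 2.342 + 1.144) / 10 = 22.1510 / 10 = 2.2151
Sum of squared deviations: (+0.2749)² + (+0.4449)² + (+0.3609)² + (+0.1809)² + (−0.1341)² + (+0.8529)² + (−0.3931)² + (−0.6431)² + (+0.1269)² + (−1.0711)² = 2.9134
Variance = 2.9134 / 10 = 0.2913
SE* = √0.2913

SE* = 0.540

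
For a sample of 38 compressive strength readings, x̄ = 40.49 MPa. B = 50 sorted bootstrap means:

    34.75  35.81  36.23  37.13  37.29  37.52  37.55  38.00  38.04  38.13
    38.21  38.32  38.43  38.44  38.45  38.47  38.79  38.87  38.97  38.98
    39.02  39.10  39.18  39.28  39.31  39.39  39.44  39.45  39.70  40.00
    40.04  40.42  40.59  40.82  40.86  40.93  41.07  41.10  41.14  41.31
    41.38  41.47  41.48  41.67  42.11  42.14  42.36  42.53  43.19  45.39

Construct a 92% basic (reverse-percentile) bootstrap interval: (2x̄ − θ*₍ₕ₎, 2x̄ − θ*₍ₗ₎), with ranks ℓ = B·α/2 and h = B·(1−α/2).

Percentile endpoints at ranks 2 and 48: θ*₍2₎ = 35.81, θ*₍48₎ = 42.53.
Basic interval reflects these around x̄:
  lower = 2 × 40.49 − 42.53 = 38.45
  upper = 2 × 40.49 − 35.81 = 45.17

(38.45, 45.17)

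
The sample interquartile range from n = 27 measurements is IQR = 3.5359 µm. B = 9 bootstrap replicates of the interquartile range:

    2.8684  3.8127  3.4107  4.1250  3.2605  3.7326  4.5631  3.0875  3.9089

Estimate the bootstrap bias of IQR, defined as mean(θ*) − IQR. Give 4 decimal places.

bias = +0.1051

mean(θ*) = (2.8684 + 3.8127 + 3.4107 + 4.1250 + 3.2605 + 3.7326 + 4.5631 + 3.0875 + 3.9089) / 9 = 3.64104
bias = 3.64104 − 3.5359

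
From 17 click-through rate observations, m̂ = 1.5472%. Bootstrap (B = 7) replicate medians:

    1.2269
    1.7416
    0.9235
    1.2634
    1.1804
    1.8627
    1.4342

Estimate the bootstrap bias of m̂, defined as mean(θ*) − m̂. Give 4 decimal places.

bias = −0.1711

mean(θ*) = (1.2269 + 1.7416 + 0.9235 + 1.2634 + 1.1804 + 1.8627 + 1.4342) / 7 = 1.37610
bias = 1.37610 − 1.5472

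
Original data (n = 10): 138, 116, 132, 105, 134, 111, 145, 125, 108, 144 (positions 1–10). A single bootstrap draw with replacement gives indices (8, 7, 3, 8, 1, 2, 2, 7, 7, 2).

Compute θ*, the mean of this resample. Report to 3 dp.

θ* = 130.300

Resample values: 125, 145, 132, 125, 138, 116, 116, 145, 145, 116.
Mean = (125 + 145 + 132 + 125 + 138 + 116 + 116 + 145 + 145 + 116) / 10 = 1303.0 / 10 = 130.300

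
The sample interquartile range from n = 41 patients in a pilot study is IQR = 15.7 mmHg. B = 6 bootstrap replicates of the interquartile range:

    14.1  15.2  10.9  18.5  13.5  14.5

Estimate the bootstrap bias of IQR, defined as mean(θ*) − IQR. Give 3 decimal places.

mean(θ*) = (14.1 + 15.2 + 10.9 + 18.5 + 13.5 + 14.5) / 6 = 14.4500
bias = 14.4500 − 15.7

bias = −1.250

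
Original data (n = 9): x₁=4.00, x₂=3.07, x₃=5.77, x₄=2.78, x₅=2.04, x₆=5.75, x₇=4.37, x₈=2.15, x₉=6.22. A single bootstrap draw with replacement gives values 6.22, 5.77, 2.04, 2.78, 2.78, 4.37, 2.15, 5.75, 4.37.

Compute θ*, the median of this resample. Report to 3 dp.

θ* = 4.370

Sorted: 2.04, 2.15, 2.78, 2.78, 4.37, 4.37, 5.75, 5.77, 6.22
Median = middle value = 4.370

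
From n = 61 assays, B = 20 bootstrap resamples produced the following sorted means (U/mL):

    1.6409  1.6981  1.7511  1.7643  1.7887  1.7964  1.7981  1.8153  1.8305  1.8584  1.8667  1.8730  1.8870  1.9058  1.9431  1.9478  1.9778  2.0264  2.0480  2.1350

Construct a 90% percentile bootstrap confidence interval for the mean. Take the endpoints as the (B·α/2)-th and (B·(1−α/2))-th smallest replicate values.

α = 0.10; lower rank = 20 × 0.050 = 1; upper rank = 20 × 0.950 = 19.
The 1st smallest replicate is 1.6409; the 19th is 2.0480.

(1.6409, 2.0480)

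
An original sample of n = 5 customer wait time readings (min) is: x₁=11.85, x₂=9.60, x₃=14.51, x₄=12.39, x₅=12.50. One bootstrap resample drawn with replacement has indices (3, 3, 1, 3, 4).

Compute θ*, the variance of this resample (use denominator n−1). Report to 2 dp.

θ* = 1.75

Resample values: 14.51, 14.51, 11.85, 14.51, 12.39.
Mean = 13.5540; sum of squared deviations = 7.0003
s² = 7.0003 / 4 = 1.7501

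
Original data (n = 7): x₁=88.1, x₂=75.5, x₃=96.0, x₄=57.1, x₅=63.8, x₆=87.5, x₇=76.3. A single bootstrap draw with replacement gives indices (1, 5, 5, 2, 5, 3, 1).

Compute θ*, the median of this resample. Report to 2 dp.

θ* = 75.50

Resample values: 88.1, 63.8, 63.8, 75.5, 63.8, 96.0, 88.1.
Sorted: 63.8, 63.8, 63.8, 75.5, 88.1, 88.1, 96.0
Median = middle value = 75.50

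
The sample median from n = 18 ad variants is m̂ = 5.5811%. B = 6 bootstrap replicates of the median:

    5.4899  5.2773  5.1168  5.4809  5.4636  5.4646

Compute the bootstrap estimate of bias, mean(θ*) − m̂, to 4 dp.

bias = −0.1989

mean(θ*) = (5.4899 + 5.2773 + 5.1168 + 5.4809 + 5.4636 + 5.4646) / 6 = 5.38218
bias = 5.38218 − 5.5811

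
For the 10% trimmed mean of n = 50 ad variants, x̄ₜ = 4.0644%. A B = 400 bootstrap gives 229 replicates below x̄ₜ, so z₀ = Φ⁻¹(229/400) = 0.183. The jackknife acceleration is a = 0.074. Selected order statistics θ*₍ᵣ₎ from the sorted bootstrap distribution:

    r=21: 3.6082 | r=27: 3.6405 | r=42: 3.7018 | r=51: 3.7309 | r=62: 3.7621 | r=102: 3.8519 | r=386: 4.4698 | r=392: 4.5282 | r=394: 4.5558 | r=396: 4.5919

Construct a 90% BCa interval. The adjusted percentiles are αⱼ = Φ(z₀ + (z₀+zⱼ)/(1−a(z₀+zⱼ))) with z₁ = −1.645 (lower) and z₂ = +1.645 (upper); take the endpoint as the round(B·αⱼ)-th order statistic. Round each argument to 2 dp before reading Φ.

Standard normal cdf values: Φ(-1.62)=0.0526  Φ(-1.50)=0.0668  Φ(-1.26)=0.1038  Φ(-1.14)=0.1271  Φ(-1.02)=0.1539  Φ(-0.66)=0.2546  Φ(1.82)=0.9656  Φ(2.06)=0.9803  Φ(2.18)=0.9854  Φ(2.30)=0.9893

Lower: z₀ + z₁ = 0.183 + (-1.645) = -1.462; 1 − a(z₀+z₁) = 1 − (0.074)(-1.462) = 1.1082; argument = 0.183 + (-1.462)/1.1082 = -1.1363 → -1.14.
α₁ = Φ(-1.14) = 0.1271; rank = round(400 × 0.1271) = 51; θ*₍51₎ = 3.7309.
Upper: z₀ + z₂ = 1.828; 1 − a(z₀+z₂) = 0.8647; argument = 2.2970 → 2.30; α₂ = 0.9893; rank = 396; θ*₍396₎ = 4.5919.

(3.7309, 4.5919)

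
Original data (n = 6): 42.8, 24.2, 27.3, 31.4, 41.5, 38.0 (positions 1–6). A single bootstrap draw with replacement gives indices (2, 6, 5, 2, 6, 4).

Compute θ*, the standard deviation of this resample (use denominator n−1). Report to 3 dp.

θ* = 7.478

Resample values: 24.2, 38.0, 41.5, 24.2, 38.0, 31.4.
Mean = 32.8833; sum of squared deviations = 279.6083
s² = 279.6083 / 5 = 55.9217
s = √55.9217 = 7.478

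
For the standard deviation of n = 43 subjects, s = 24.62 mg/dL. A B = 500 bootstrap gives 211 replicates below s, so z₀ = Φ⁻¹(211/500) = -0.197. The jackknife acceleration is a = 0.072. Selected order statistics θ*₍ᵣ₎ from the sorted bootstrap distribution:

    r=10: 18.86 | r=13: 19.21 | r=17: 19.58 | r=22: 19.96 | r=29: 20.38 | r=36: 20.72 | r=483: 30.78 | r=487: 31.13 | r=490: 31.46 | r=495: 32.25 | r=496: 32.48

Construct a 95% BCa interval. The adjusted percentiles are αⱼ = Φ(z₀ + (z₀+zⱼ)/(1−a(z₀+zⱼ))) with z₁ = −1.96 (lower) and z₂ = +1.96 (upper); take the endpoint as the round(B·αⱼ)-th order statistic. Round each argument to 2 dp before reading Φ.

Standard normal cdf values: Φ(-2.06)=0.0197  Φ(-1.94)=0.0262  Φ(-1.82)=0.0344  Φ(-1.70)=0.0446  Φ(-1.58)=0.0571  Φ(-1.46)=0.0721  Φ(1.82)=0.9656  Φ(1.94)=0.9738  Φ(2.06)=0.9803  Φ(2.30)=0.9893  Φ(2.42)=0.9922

Lower: z₀ + z₁ = -0.197 + (-1.960) = -2.157; 1 − a(z₀+z₁) = 1 − (0.072)(-2.157) = 1.1553; argument = -0.197 + (-2.157)/1.1553 = -2.0640 → -2.06.
α₁ = Φ(-2.06) = 0.0197; rank = round(500 × 0.0197) = 10; θ*₍10₎ = 18.86.
Upper: z₀ + z₂ = 1.763; 1 − a(z₀+z₂) = 0.8731; argument = 1.8223 → 1.82; α₂ = 0.9656; rank = 483; θ*₍483₎ = 30.78.

(18.86, 30.78)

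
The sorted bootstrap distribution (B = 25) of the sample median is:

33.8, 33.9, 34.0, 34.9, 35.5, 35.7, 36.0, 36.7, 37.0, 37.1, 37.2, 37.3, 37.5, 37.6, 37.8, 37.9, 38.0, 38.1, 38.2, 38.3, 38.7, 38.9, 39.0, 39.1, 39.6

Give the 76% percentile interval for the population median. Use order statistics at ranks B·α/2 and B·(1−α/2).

(34.0, 38.9)

α = 0.24; lower rank = 25 × 0.120 = 3; upper rank = 25 × 0.880 = 22.
The 3rd smallest replicate is 34.0; the 22nd is 38.9.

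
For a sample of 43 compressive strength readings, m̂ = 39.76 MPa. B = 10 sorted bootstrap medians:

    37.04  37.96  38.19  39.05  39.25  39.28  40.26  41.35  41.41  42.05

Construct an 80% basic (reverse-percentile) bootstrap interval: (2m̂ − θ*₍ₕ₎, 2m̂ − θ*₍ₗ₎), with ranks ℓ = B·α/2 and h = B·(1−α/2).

(38.11, 42.48)

Percentile endpoints at ranks 1 and 9: θ*₍1₎ = 37.04, θ*₍9₎ = 41.41.
Basic interval reflects these around m̂:
  lower = 2 × 39.76 − 41.41 = 38.11
  upper = 2 × 39.76 − 37.04 = 42.48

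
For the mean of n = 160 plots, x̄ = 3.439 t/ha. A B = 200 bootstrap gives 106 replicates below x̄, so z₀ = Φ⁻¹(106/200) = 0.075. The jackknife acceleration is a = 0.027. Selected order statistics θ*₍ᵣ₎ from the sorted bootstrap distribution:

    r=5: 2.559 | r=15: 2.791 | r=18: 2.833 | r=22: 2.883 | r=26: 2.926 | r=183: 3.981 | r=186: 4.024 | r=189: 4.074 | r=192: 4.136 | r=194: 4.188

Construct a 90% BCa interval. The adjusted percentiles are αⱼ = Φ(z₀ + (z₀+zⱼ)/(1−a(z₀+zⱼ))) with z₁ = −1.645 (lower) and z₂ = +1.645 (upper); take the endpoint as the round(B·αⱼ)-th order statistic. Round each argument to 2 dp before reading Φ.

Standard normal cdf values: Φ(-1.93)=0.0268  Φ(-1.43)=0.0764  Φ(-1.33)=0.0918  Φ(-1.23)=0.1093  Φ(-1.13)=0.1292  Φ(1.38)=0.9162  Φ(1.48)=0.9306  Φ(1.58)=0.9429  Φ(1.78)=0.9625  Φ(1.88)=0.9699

Lower: z₀ + z₁ = 0.075 + (-1.645) = -1.570; 1 − a(z₀+z₁) = 1 − (0.027)(-1.570) = 1.0424; argument = 0.075 + (-1.570)/1.0424 = -1.4312 → -1.43.
α₁ = Φ(-1.43) = 0.0764; rank = round(200 × 0.0764) = 15; θ*₍15₎ = 2.791.
Upper: z₀ + z₂ = 1.720; 1 − a(z₀+z₂) = 0.9536; argument = 1.8788 → 1.88; α₂ = 0.9699; rank = 194; θ*₍194₎ = 4.188.

(2.791, 4.188)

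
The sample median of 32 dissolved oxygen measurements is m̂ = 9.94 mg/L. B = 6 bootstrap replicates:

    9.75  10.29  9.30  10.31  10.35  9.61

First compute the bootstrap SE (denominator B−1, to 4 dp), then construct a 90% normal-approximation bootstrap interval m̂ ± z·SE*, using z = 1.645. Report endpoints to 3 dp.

(9.211, 10.669)

Mean of replicates = 9.9350; sum of squared deviations = 0.9819; SE* = √(0.9819/5) = 0.4432
Margin = 1.645 × 0.4432 = 0.7291
Interval: 9.94 ± 0.7291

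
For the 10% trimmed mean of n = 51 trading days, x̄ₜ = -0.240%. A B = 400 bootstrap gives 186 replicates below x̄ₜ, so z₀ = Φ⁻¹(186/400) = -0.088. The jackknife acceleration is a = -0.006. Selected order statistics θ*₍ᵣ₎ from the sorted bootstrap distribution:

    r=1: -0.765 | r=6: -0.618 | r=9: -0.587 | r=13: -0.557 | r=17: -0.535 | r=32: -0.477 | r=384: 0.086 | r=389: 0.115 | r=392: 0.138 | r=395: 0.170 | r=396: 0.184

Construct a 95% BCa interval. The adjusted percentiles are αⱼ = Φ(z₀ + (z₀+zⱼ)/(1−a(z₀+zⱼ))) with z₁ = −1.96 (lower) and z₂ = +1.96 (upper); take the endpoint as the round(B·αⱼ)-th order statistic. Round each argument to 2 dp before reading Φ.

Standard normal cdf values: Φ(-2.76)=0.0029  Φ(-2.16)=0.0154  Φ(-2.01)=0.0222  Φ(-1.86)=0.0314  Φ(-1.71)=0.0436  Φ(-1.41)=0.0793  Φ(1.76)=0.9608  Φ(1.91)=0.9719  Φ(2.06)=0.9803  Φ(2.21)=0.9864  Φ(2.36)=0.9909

Lower: z₀ + z₁ = -0.088 + (-1.960) = -2.048; 1 − a(z₀+z₁) = 1 − (-0.006)(-2.048) = 0.9877; argument = -0.088 + (-2.048)/0.9877 = -2.1615 → -2.16.
α₁ = Φ(-2.16) = 0.0154; rank = round(400 × 0.0154) = 6; θ*₍6₎ = -0.618.
Upper: z₀ + z₂ = 1.872; 1 − a(z₀+z₂) = 1.0112; argument = 1.7632 → 1.76; α₂ = 0.9608; rank = 384; θ*₍384₎ = 0.086.

(-0.618, 0.086)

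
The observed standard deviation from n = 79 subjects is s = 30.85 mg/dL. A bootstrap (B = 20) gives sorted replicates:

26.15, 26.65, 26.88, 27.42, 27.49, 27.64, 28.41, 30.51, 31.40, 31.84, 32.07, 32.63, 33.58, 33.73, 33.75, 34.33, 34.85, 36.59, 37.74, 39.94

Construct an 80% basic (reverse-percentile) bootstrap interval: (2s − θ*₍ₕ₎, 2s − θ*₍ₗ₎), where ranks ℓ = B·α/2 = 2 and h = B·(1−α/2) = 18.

Percentile endpoints at ranks 2 and 18: θ*₍2₎ = 26.65, θ*₍18₎ = 36.59.
Basic interval reflects these around s:
  lower = 2 × 30.85 − 36.59 = 25.11
  upper = 2 × 30.85 − 26.65 = 35.05

(25.11, 35.05)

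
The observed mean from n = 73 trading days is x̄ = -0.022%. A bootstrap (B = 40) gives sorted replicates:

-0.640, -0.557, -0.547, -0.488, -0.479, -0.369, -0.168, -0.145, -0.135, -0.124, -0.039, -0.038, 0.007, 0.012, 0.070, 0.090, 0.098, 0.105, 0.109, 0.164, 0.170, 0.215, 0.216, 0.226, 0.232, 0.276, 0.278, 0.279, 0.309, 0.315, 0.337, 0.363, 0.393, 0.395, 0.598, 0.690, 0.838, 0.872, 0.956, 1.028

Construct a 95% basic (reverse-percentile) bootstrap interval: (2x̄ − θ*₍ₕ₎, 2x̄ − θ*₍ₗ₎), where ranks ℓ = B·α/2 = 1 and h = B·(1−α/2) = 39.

Percentile endpoints at ranks 1 and 39: θ*₍1₎ = -0.640, θ*₍39₎ = 0.956.
Basic interval reflects these around x̄:
  lower = 2 × -0.022 − 0.956 = -1.000
  upper = 2 × -0.022 − -0.640 = 0.596

(-1.000, 0.596)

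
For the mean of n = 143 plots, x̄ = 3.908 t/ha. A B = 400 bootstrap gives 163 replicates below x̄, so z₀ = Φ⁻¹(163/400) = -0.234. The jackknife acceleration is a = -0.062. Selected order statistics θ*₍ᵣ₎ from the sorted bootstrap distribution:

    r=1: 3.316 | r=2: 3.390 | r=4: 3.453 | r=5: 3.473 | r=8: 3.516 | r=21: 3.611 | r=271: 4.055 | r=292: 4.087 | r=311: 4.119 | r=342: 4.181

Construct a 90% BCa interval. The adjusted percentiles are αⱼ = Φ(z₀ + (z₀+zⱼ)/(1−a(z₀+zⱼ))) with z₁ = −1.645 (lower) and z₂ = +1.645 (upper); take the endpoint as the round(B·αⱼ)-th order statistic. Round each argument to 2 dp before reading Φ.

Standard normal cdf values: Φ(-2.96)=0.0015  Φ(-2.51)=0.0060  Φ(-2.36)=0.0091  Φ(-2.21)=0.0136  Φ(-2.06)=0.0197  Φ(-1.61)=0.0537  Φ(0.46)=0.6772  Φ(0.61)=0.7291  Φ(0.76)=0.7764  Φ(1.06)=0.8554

(3.453, 4.181)

Lower: z₀ + z₁ = -0.234 + (-1.645) = -1.879; 1 − a(z₀+z₁) = 1 − (-0.062)(-1.879) = 0.8835; argument = -0.234 + (-1.879)/0.8835 = -2.3608 → -2.36.
α₁ = Φ(-2.36) = 0.0091; rank = round(400 × 0.0091) = 4; θ*₍4₎ = 3.453.
Upper: z₀ + z₂ = 1.411; 1 − a(z₀+z₂) = 1.0875; argument = 1.0635 → 1.06; α₂ = 0.8554; rank = 342; θ*₍342₎ = 4.181.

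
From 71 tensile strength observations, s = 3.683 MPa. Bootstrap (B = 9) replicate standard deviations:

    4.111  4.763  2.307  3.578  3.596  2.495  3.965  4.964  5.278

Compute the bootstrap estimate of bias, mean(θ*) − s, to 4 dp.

bias = +0.2122

mean(θ*) = (4.111 + 4.763 + 2.307 + 3.578 + 3.596 + 2.495 + 3.965 + 4.964 + 5.278) / 9 = 3.89522
bias = 3.89522 − 3.683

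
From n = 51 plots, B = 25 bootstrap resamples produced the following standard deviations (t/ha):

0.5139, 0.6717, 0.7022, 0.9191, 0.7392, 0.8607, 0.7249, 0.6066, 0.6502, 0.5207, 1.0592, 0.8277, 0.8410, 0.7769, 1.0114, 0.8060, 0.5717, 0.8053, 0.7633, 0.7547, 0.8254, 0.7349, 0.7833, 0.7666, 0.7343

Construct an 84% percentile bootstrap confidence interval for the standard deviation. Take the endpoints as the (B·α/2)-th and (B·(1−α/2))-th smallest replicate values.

Sorted replicates: 0.5139, 0.5207, 0.5717, 0.6066, 0.6502, 0.6717, 0.7022, 0.7249, 0.7343, 0.7349, 0.7392, 0.7547, 0.7633, 0.7666, 0.7769, 0.7833, 0.8053, 0.8060, 0.8254, 0.8277, 0.8410, 0.8607, 0.9191, 1.0114, 1.0592
α = 0.16; lower rank = 25 × 0.080 = 2; upper rank = 25 × 0.920 = 23.
The 2nd smallest replicate is 0.5207; the 23rd is 0.9191.

(0.5207, 0.9191)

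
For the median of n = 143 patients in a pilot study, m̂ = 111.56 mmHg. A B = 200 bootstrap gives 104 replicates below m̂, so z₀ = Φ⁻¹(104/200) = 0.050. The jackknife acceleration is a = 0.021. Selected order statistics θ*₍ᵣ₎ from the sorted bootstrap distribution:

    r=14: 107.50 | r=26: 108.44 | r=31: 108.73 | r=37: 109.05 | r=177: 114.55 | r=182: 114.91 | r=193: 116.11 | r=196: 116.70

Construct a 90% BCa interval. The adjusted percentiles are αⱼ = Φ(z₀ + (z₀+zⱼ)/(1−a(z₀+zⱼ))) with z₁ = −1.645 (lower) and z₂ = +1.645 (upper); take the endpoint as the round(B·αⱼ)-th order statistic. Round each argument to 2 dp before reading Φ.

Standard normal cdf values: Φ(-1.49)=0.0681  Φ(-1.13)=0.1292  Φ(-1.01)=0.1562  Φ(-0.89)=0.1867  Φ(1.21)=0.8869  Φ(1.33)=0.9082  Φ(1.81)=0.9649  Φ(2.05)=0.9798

(107.50, 116.11)

Lower: z₀ + z₁ = 0.050 + (-1.645) = -1.595; 1 − a(z₀+z₁) = 1 − (0.021)(-1.595) = 1.0335; argument = 0.050 + (-1.595)/1.0335 = -1.4933 → -1.49.
α₁ = Φ(-1.49) = 0.0681; rank = round(200 × 0.0681) = 14; θ*₍14₎ = 107.50.
Upper: z₀ + z₂ = 1.695; 1 − a(z₀+z₂) = 0.9644; argument = 1.8076 → 1.81; α₂ = 0.9649; rank = 193; θ*₍193₎ = 116.11.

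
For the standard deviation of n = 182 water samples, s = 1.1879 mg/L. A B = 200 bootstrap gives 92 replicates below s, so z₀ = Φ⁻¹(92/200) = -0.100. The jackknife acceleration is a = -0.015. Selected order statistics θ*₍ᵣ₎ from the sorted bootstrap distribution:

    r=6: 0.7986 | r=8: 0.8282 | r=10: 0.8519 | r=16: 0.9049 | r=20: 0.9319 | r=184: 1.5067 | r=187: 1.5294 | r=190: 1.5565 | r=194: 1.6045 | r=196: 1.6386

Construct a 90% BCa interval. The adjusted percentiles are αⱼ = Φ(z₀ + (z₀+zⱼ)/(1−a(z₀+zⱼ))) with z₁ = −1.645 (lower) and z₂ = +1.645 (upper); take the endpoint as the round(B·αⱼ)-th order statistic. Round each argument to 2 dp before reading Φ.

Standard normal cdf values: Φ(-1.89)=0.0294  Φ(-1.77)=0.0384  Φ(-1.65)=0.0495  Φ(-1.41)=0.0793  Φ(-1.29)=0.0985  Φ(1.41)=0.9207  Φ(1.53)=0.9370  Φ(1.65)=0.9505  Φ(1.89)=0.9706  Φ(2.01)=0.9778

(0.7986, 1.5067)

Lower: z₀ + z₁ = -0.100 + (-1.645) = -1.745; 1 − a(z₀+z₁) = 1 − (-0.015)(-1.745) = 0.9738; argument = -0.100 + (-1.745)/0.9738 = -1.8919 → -1.89.
α₁ = Φ(-1.89) = 0.0294; rank = round(200 × 0.0294) = 6; θ*₍6₎ = 0.7986.
Upper: z₀ + z₂ = 1.545; 1 − a(z₀+z₂) = 1.0232; argument = 1.4100 → 1.41; α₂ = 0.9207; rank = 184; θ*₍184₎ = 1.5067.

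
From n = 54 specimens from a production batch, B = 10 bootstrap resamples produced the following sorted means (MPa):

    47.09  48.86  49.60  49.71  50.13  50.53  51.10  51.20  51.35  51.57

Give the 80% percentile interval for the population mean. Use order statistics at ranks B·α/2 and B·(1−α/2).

(47.09, 51.35)

α = 0.20; lower rank = 10 × 0.100 = 1; upper rank = 10 × 0.900 = 9.
The 1st smallest replicate is 47.09; the 9th is 51.35.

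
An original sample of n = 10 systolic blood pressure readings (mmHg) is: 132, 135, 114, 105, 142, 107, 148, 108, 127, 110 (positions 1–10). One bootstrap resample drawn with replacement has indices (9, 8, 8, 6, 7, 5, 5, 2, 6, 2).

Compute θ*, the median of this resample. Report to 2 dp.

θ* = 131.00

Resample values: 127, 108, 108, 107, 148, 142, 142, 135, 107, 135.
Sorted: 107, 107, 108, 108, 127, 135, 135, 142, 142, 148
Median = average of the two middle values = 131.00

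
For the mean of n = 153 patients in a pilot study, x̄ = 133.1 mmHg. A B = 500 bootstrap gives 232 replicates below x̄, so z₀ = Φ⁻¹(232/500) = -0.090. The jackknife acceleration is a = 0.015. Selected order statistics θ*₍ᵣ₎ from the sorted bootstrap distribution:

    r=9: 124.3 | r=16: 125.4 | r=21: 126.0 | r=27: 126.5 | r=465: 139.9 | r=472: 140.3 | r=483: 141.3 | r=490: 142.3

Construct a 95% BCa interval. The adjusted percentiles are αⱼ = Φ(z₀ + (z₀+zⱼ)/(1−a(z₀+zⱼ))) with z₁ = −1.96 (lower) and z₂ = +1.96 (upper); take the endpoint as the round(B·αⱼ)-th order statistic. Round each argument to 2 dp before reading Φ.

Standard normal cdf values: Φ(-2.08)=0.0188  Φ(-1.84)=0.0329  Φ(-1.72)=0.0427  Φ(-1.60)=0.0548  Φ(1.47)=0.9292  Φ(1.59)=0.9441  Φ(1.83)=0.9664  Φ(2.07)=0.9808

(124.3, 141.3)

Lower: z₀ + z₁ = -0.090 + (-1.960) = -2.050; 1 − a(z₀+z₁) = 1 − (0.015)(-2.050) = 1.0308; argument = -0.090 + (-2.050)/1.0308 = -2.0788 → -2.08.
α₁ = Φ(-2.08) = 0.0188; rank = round(500 × 0.0188) = 9; θ*₍9₎ = 124.3.
Upper: z₀ + z₂ = 1.870; 1 − a(z₀+z₂) = 0.9719; argument = 1.8340 → 1.83; α₂ = 0.9664; rank = 483; θ*₍483₎ = 141.3.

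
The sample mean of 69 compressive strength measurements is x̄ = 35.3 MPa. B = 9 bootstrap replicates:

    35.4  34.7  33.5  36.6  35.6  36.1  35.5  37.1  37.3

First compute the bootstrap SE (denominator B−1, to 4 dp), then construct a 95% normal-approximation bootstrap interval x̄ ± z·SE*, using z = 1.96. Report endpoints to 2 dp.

(32.96, 37.64)

Mean of replicates = 35.7556; sum of squared deviations = 11.4422; SE* = √(11.4422/8) = 1.1959
Margin = 1.96 × 1.1959 = 2.344
Interval: 35.3 ± 2.344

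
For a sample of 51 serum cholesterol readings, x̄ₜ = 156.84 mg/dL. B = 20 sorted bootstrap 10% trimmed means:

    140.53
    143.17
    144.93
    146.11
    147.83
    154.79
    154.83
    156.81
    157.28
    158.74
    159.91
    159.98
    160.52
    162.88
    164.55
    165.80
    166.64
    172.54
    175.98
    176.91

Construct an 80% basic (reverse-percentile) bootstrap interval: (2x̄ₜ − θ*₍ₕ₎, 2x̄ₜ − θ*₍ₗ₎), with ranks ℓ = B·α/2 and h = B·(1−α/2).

Percentile endpoints at ranks 2 and 18: θ*₍2₎ = 143.17, θ*₍18₎ = 172.54.
Basic interval reflects these around x̄ₜ:
  lower = 2 × 156.84 − 172.54 = 141.14
  upper = 2 × 156.84 − 143.17 = 170.51

(141.14, 170.51)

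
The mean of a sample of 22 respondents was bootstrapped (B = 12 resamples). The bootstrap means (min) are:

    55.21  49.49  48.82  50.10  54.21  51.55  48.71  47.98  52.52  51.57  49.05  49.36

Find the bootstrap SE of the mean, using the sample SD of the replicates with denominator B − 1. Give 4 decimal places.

Bootstrap SE is the standard deviation of the 12 replicate means.
Mean of replicates: (55.21 + 49.49 + 48.82 + 50.10 + 54.21 + 51.55 + 48.71 + 47.98 + 52.52 + 51.57 + 49.05 + 49.36) / 12 = 608.57000 / 12 = 50.71417
Sum of squared deviations: (+4.49583)² + (−1.22417)² + (−1.89417)² + (−0.61417)² + (+3.49583)² + (+0.83583)² + (−2.00417)² + (−2.73417)² + (+1.80583)² + (+0.85583)² + (−1.66417)² + (−1.35417)² = 58.68469
Variance = 58.68469 / 11 = 5.33497
SE* = √5.33497

SE* = 2.3098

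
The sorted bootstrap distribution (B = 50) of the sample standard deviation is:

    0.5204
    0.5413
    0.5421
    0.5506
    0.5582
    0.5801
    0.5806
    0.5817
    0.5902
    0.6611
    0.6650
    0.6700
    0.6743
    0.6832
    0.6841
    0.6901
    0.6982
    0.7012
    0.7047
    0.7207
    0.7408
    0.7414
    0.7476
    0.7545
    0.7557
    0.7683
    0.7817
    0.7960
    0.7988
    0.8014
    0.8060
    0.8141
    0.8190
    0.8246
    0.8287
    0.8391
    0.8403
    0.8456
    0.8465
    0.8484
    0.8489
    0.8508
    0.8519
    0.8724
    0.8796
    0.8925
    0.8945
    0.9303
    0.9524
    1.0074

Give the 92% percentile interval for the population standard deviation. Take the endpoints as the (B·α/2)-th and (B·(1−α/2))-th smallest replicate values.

(0.5413, 0.9303)

α = 0.08; lower rank = 50 × 0.040 = 2; upper rank = 50 × 0.960 = 48.
The 2nd smallest replicate is 0.5413; the 48th is 0.9303.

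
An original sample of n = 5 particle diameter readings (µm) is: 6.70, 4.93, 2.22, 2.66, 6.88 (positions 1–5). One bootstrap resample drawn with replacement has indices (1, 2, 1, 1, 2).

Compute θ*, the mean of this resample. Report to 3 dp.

θ* = 5.992

Resample values: 6.70, 4.93, 6.70, 6.70, 4.93.
Mean = (6.70 + 4.93 + 6.70 + 6.70 + 4.93) / 5 = 29.960 / 5 = 5.992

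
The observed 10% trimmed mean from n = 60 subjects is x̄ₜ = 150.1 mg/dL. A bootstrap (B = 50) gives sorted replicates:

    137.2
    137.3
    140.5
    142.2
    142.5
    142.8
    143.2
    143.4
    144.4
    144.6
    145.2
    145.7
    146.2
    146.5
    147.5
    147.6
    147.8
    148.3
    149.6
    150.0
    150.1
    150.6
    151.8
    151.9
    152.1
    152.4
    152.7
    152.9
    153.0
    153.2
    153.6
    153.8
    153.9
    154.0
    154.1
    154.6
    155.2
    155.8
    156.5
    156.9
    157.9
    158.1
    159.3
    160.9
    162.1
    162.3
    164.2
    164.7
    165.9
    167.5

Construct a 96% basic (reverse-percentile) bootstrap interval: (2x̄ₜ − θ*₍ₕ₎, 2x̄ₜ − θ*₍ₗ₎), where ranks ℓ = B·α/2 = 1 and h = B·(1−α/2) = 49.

(134.3, 163.0)

Percentile endpoints at ranks 1 and 49: θ*₍1₎ = 137.2, θ*₍49₎ = 165.9.
Basic interval reflects these around x̄ₜ:
  lower = 2 × 150.1 − 165.9 = 134.3
  upper = 2 × 150.1 − 137.2 = 163.0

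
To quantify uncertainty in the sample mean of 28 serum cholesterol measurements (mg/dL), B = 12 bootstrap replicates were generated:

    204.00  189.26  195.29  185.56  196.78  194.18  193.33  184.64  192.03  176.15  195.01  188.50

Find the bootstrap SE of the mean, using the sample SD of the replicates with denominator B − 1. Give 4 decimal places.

SE* = 7.0885

Bootstrap SE is the standard deviation of the 12 replicate means.
Mean of replicates: (204.00 + 189.26 + 195.29 + 185.56 + 196.78 + 194.18 + 193.33 + 184.64 + 192.03 + 176.15 + 195.01 + 188.50) / 12 = 2294.73000 / 12 = 191.22750
Sum of squared deviations: (+12.77250)² + (−1.96750)² + (+4.06250)² + (−5.66750)² + (+5.55250)² + (+2.95250)² + (+2.10250)² + (−6.58750)² + (+0.80250)² + (−15.07750)² + (+3.78250)² + (−2.72750)² = 552.71702
Variance = 552.71702 / 11 = 50.24700
SE* = √50.24700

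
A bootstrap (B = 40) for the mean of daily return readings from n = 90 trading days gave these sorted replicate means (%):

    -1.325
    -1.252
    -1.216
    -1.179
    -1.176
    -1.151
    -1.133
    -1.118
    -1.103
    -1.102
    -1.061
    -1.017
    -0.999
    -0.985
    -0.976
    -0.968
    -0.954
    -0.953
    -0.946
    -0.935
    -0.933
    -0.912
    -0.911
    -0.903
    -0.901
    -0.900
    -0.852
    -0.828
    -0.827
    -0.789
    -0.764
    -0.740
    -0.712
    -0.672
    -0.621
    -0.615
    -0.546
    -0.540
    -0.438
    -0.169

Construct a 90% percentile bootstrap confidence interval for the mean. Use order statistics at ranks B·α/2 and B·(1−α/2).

(-1.252, -0.540)

α = 0.10; lower rank = 40 × 0.050 = 2; upper rank = 40 × 0.950 = 38.
The 2nd smallest replicate is -1.252; the 38th is -0.540.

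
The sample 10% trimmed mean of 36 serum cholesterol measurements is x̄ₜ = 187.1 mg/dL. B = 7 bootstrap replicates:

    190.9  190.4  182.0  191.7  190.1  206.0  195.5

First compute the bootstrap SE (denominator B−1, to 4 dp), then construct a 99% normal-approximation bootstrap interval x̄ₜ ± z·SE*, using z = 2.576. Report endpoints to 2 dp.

Mean of replicates = 192.3714; sum of squared deviations = 314.7543; SE* = √(314.7543/6) = 7.2429
Margin = 2.576 × 7.2429 = 18.658
Interval: 187.1 ± 18.658

(168.44, 205.76)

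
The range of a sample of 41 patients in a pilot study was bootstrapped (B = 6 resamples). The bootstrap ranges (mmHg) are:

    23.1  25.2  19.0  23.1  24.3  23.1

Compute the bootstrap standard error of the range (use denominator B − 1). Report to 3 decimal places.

SE* = 2.124

Bootstrap SE is the standard deviation of the 6 replicate ranges.
Mean of replicates: (23.1 + 25.2 + 19.0 + 23.1 + 24.3 + 23.1) / 6 = 137.8000 / 6 = 22.9667
Sum of squared deviations: (+0.1333)² + (+2.2333)² + (−3.9667)² + (+0.1333)² + (+1.3333)² + (+0.1333)² = 22.5533
Variance = 22.5533 / 5 = 4.5107
SE* = √4.5107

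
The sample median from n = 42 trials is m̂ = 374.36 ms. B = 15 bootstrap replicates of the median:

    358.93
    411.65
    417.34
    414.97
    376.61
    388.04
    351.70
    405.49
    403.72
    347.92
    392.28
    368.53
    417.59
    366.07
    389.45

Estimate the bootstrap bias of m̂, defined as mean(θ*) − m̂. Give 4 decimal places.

mean(θ*) = (358.93 + 411.65 + 417.34 + 414.97 + 376.61 + 388.04 + 351.70 + 405.49 + 403.72 + 347.92 + 392.28 + 368.53 + 417.59 + 366.07 + 389.45) / 15 = 387.35267
bias = 387.35267 − 374.36

bias = +12.9927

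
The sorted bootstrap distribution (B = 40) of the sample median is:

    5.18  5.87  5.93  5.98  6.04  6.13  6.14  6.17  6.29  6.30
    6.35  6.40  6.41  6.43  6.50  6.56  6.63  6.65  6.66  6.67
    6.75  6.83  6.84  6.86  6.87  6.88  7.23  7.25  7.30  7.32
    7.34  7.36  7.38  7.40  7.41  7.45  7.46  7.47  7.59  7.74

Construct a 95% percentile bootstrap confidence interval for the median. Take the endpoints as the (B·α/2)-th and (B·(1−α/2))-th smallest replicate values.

(5.18, 7.59)

α = 0.05; lower rank = 40 × 0.025 = 1; upper rank = 40 × 0.975 = 39.
The 1st smallest replicate is 5.18; the 39th is 7.59.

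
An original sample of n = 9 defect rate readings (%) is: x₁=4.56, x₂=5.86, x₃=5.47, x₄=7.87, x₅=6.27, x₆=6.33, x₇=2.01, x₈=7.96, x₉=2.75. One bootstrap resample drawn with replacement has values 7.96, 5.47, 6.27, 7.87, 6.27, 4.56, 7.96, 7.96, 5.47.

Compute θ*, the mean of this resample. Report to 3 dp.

Mean = (7.96 + 5.47 + 6.27 + 7.87 + 6.27 + 4.56 + 7.96 + 7.96 + 5.47) / 9 = 59.790 / 9 = 6.643

θ* = 6.643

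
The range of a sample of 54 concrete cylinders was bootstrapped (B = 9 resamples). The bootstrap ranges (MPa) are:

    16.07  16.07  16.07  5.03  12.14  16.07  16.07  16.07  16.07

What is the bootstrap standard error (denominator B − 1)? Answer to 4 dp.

SE* = 3.7488

Bootstrap SE is the standard deviation of the 9 replicate ranges.
Mean of replicates: (16.07 + 16.07 + 16.07 + 5.03 + 12.14 + 16.07 + 16.07 + 16.07 + 16.07) / 9 = 129.66000 / 9 = 14.40667
Sum of squared deviations: (+1.66333)² + (+1.66333)² + (+1.66333)² + (−9.37667)² + (−2.26667)² + (+1.66333)² + (+1.66333)² + (+1.66333)² + (+1.66333)² = 112.42640
Variance = 112.42640 / 8 = 14.05330
SE* = √14.05330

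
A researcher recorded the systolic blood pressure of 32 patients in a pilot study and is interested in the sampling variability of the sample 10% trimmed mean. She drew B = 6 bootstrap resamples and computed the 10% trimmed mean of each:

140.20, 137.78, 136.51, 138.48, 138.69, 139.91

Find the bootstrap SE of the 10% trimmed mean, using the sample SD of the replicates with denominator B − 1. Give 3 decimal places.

SE* = 1.367

Bootstrap SE is the standard deviation of the 6 replicate 10% trimmed means.
Mean of replicates: (140.20 + 137.78 + 136.51 + 138.48 + 138.69 + 139.91) / 6 = 831.5700 / 6 = 138.5950
Sum of squared deviations: (+1.6050)² + (−0.8150)² + (−2.0850)² + (−0.1150)² + (+0.0950)² + (+1.3150)² = 9.3389
Variance = 9.3389 / 5 = 1.8678
SE* = √1.8678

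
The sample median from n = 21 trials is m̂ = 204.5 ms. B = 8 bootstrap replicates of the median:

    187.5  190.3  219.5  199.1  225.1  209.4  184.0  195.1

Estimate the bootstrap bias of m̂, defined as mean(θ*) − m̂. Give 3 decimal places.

bias = −3.250

mean(θ*) = (187.5 + 190.3 + 219.5 + 199.1 + 225.1 + 209.4 + 184.0 + 195.1) / 8 = 201.2500
bias = 201.2500 − 204.5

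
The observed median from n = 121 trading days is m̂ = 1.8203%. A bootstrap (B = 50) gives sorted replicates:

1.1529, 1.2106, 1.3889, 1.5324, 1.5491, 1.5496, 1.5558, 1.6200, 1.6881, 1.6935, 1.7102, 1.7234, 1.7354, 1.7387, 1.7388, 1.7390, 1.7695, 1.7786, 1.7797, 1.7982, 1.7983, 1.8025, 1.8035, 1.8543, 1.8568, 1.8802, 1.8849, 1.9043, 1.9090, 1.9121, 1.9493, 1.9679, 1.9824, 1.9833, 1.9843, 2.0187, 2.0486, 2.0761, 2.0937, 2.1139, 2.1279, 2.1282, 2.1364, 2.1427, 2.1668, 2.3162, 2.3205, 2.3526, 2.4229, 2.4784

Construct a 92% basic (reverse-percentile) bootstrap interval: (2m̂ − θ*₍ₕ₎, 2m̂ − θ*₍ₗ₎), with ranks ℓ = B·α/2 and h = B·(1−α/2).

(1.2880, 2.4300)

Percentile endpoints at ranks 2 and 48: θ*₍2₎ = 1.2106, θ*₍48₎ = 2.3526.
Basic interval reflects these around m̂:
  lower = 2 × 1.8203 − 2.3526 = 1.2880
  upper = 2 × 1.8203 − 1.2106 = 2.4300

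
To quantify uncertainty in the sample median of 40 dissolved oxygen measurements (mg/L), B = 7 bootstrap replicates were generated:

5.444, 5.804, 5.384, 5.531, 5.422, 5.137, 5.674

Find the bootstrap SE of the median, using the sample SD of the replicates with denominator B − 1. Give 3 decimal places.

Bootstrap SE is the standard deviation of the 7 replicate medians.
Mean of replicates: (5.444 + 5.804 + 5.384 + 5.531 + 5.422 + 5.137 + 5.674) / 7 = 38.3960 / 7 = 5.4851
Sum of squared deviations: (−0.0411)² + (+0.3189)² + (−0.1011)² + (+0.0459)² + (−0.0631)² + (−0.3481)² + (+0.1889)² = 0.2766
Variance = 0.2766 / 6 = 0.0461
SE* = √0.0461

SE* = 0.215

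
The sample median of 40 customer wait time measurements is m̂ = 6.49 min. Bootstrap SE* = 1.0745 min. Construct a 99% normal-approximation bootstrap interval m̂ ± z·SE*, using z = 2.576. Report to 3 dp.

(3.722, 9.258)

Margin = 2.576 × 1.0745 = 2.7679
Interval: 6.49 ± 2.7679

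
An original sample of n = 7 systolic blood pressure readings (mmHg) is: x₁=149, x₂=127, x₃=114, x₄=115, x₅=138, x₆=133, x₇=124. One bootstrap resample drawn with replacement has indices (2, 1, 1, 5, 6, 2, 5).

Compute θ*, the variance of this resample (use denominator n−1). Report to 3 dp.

Resample values: 127, 149, 149, 138, 133, 127, 138.
Mean = 137.2857; sum of squared deviations = 505.4286
s² = 505.4286 / 6 = 84.2381

θ* = 84.238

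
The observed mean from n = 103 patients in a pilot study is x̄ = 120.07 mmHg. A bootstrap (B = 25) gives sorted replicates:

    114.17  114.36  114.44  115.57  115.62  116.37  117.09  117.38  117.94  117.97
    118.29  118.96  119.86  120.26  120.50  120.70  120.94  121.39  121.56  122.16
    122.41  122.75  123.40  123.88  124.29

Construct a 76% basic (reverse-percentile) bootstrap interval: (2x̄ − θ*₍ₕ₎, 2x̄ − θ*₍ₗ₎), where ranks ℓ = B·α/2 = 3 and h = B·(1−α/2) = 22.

(117.39, 125.70)

Percentile endpoints at ranks 3 and 22: θ*₍3₎ = 114.44, θ*₍22₎ = 122.75.
Basic interval reflects these around x̄:
  lower = 2 × 120.07 − 122.75 = 117.39
  upper = 2 × 120.07 − 114.44 = 125.70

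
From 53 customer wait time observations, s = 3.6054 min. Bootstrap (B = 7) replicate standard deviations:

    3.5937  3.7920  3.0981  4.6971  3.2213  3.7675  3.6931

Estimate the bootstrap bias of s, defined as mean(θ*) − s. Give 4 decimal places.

mean(θ*) = (3.5937 + 3.7920 + 3.0981 + 4.6971 + 3.2213 + 3.7675 + 3.6931) / 7 = 3.69469
bias = 3.69469 − 3.6054

bias = +0.0893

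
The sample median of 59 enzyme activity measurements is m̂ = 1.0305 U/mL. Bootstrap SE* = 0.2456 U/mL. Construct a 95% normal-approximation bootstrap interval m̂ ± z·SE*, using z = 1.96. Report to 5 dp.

(0.54912, 1.51188)

Margin = 1.96 × 0.2456 = 0.481376
Interval: 1.0305 ± 0.481376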